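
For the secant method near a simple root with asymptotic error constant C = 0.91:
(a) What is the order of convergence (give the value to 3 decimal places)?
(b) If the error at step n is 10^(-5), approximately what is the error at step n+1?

(a) Secant method has superlinear convergence with order φ = (1+√5)/2 ≈ 1.618.
    This means |e_{n+1}| ≈ C|e_n|^1.618.

(b) With |e_n| = 10^(-5) and C = 0.91:
    |e_{n+1}| ≈ 0.91 × (10^(-5))^1.618 = 0.91 × 10^(-8.09)

(a) ≈ 1.618 (golden ratio); (b) |e_{n+1}| ≈ 7.394e-09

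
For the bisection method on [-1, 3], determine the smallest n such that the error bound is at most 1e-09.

We need (b-a)/2^n ≤ 1e-09
(3 - (-1))/2^n ≤ 1e-09
4/2^n ≤ 1e-09
2^n ≥ 4000000000
n ≥ log₂(4000000000) = 31.90
n ≥ 32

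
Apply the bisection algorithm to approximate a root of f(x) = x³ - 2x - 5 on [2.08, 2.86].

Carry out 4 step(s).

f(x) = x³ - 2x - 5
Initial interval: [2.08, 2.86]

Iteration 1:
  c_1 = (2.080000 + 2.860000)/2 = 2.470000
  f(c_1) = f(2.470000) = 5.129223
  f(a) × f(c) < 0, new interval: [2.080000, 2.470000]
Iteration 2:
  c_2 = (2.080000 + 2.470000)/2 = 2.275000
  f(c_2) = f(2.275000) = 2.224547
  f(a) × f(c) < 0, new interval: [2.080000, 2.275000]
Iteration 3:
  c_3 = (2.080000 + 2.275000)/2 = 2.177500
  f(c_3) = f(2.177500) = 0.969630
  f(a) × f(c) < 0, new interval: [2.080000, 2.177500]
Iteration 4:
  c_4 = (2.080000 + 2.177500)/2 = 2.128750
  f(c_4) = f(2.128750) = 0.389094
  f(a) × f(c) < 0, new interval: [2.080000, 2.128750]

After 4 iteration(s), the approximation is c_4 = 2.128750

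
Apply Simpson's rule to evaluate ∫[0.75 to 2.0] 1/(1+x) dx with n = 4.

f(x) = 1/(1+x)
a = 0.75, b = 2.0, n = 4
h = (b - a)/n = 0.312500

Simpson's rule: (h/3)[f(x₀) + 4f(x₁) + 2f(x₂) + ... + f(xₙ)]

x_0 = 0.7500, f(x_0) = 0.571429, coefficient = 1
x_1 = 1.0625, f(x_1) = 0.484848, coefficient = 4
x_2 = 1.3750, f(x_2) = 0.421053, coefficient = 2
x_3 = 1.6875, f(x_3) = 0.372093, coefficient = 4
x_4 = 2.0000, f(x_4) = 0.333333, coefficient = 1

I ≈ (0.312500/3) × 5.174633 = 0.539024
Exact value: 0.538997
Error: 0.000028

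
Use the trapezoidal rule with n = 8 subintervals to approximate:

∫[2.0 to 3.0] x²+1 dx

f(x) = x²+1
a = 2.0, b = 3.0, n = 8
h = (b - a)/n = 0.125000

Trapezoidal rule: (h/2)[f(x₀) + 2f(x₁) + 2f(x₂) + ... + f(xₙ)]

x_0 = 2.0000, f(x_0) = 5.000000, coefficient = 1
x_1 = 2.1250, f(x_1) = 5.515625, coefficient = 2
x_2 = 2.2500, f(x_2) = 6.062500, coefficient = 2
x_3 = 2.3750, f(x_3) = 6.640625, coefficient = 2
x_4 = 2.5000, f(x_4) = 7.250000, coefficient = 2
x_5 = 2.6250, f(x_5) = 7.890625, coefficient = 2
x_6 = 2.7500, f(x_6) = 8.562500, coefficient = 2
x_7 = 2.8750, f(x_7) = 9.265625, coefficient = 2
x_8 = 3.0000, f(x_8) = 10.000000, coefficient = 1

I ≈ (0.125000/2) × 117.375000 = 7.335938
Exact value: 7.333333
Error: 0.002604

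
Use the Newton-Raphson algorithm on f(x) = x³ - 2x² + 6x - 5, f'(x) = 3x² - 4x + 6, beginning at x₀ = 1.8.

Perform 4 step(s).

f(x) = x³ - 2x² + 6x - 5
f'(x) = 3x² - 4x + 6
x₀ = 1.8

Newton-Raphson formula: x_{n+1} = x_n - f(x_n)/f'(x_n)

Iteration 1:
  f(1.800000) = 5.152000
  f'(1.800000) = 8.520000
  x_1 = 1.800000 - 5.152000/8.520000 = 1.195305
Iteration 2:
  f(1.195305) = 1.022120
  f'(1.195305) = 5.505043
  x_2 = 1.195305 - 1.022120/5.505043 = 1.009635
Iteration 3:
  f(1.009635) = 0.048271
  f'(1.009635) = 5.019549
  x_3 = 1.009635 - 0.048271/5.019549 = 1.000019
Iteration 4:
  f(1.000019) = 0.000094
  f'(1.000019) = 5.000038
  x_4 = 1.000019 - 0.000094/5.000038 = 1.000000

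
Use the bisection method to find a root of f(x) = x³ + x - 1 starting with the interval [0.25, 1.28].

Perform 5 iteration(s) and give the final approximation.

f(x) = x³ + x - 1
Initial interval: [0.25, 1.28]

Iteration 1:
  c_1 = (0.250000 + 1.280000)/2 = 0.765000
  f(c_1) = f(0.765000) = 0.212697
  f(a) × f(c) < 0, new interval: [0.250000, 0.765000]
Iteration 2:
  c_2 = (0.250000 + 0.765000)/2 = 0.507500
  f(c_2) = f(0.507500) = -0.361790
  f(a) × f(c) ≥ 0, new interval: [0.507500, 0.765000]
Iteration 3:
  c_3 = (0.507500 + 0.765000)/2 = 0.636250
  f(c_3) = f(0.636250) = -0.106187
  f(a) × f(c) ≥ 0, new interval: [0.636250, 0.765000]
Iteration 4:
  c_4 = (0.636250 + 0.765000)/2 = 0.700625
  f(c_4) = f(0.700625) = 0.044545
  f(a) × f(c) < 0, new interval: [0.636250, 0.700625]
Iteration 5:
  c_5 = (0.636250 + 0.700625)/2 = 0.668438
  f(c_5) = f(0.668438) = -0.032899
  f(a) × f(c) ≥ 0, new interval: [0.668438, 0.700625]

After 5 iteration(s), the approximation is c_5 = 0.668438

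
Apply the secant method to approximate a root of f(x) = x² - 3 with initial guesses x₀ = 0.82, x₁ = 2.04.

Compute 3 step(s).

f(x) = x² - 3
x₀ = 0.82, x₁ = 2.04

Secant formula: x_{n+1} = x_n - f(x_n)(x_n - x_{n-1})/(f(x_n) - f(x_{n-1}))

Iteration 1:
  f(0.820000) = -2.327600
  f(2.040000) = 1.161600
  x_2 = 2.040000 - 1.161600×(2.040000 - 0.820000)/(1.161600 - (-2.327600))
       = 1.633846
Iteration 2:
  f(2.040000) = 1.161600
  f(1.633846) = -0.330547
  x_3 = 1.633846 - (-0.330547)×(1.633846 - 2.040000)/(-0.330547 - 1.161600)
       = 1.723819
Iteration 3:
  f(1.633846) = -0.330547
  f(1.723819) = -0.028448
  x_4 = 1.723819 - (-0.028448)×(1.723819 - 1.633846)/(-0.028448 - (-0.330547))
       = 1.732292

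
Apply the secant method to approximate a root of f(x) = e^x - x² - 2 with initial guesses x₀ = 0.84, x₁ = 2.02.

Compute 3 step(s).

f(x) = e^x - x² - 2
x₀ = 0.84, x₁ = 2.02

Secant formula: x_{n+1} = x_n - f(x_n)(x_n - x_{n-1})/(f(x_n) - f(x_{n-1}))

Iteration 1:
  f(0.840000) = -0.389233
  f(2.020000) = 1.457925
  x_2 = 2.020000 - 1.457925×(2.020000 - 0.840000)/(1.457925 - (-0.389233))
       = 1.088650
Iteration 2:
  f(2.020000) = 1.457925
  f(1.088650) = -0.214898
  x_3 = 1.088650 - (-0.214898)×(1.088650 - 2.020000)/(-0.214898 - 1.457925)
       = 1.208295
Iteration 3:
  f(1.088650) = -0.214898
  f(1.208295) = -0.112205
  x_4 = 1.208295 - (-0.112205)×(1.208295 - 1.088650)/(-0.112205 - (-0.214898))
       = 1.339023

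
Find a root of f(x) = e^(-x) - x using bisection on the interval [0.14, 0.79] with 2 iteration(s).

f(x) = e^(-x) - x
Initial interval: [0.14, 0.79]

Iteration 1:
  c_1 = (0.140000 + 0.790000)/2 = 0.465000
  f(c_1) = f(0.465000) = 0.163135
  f(a) × f(c) ≥ 0, new interval: [0.465000, 0.790000]
Iteration 2:
  c_2 = (0.465000 + 0.790000)/2 = 0.627500
  f(c_2) = f(0.627500) = -0.093575
  f(a) × f(c) < 0, new interval: [0.465000, 0.627500]

After 2 iteration(s), the approximation is c_2 = 0.627500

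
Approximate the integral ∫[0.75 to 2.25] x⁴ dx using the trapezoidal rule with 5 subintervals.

f(x) = x⁴
a = 0.75, b = 2.25, n = 5
h = (b - a)/n = 0.300000

Trapezoidal rule: (h/2)[f(x₀) + 2f(x₁) + 2f(x₂) + ... + f(xₙ)]

x_0 = 0.7500, f(x_0) = 0.316406, coefficient = 1
x_1 = 1.0500, f(x_1) = 1.215506, coefficient = 2
x_2 = 1.3500, f(x_2) = 3.321506, coefficient = 2
x_3 = 1.6500, f(x_3) = 7.412006, coefficient = 2
x_4 = 1.9500, f(x_4) = 14.459006, coefficient = 2
x_5 = 2.2500, f(x_5) = 25.628906, coefficient = 1

I ≈ (0.300000/2) × 78.761362 = 11.814204
Exact value: 11.485547
Error: 0.328657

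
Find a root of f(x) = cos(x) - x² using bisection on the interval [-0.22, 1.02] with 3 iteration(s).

f(x) = cos(x) - x²
Initial interval: [-0.22, 1.02]

Iteration 1:
  c_1 = (-0.220000 + 1.020000)/2 = 0.400000
  f(c_1) = f(0.400000) = 0.761061
  f(a) × f(c) ≥ 0, new interval: [0.400000, 1.020000]
Iteration 2:
  c_2 = (0.400000 + 1.020000)/2 = 0.710000
  f(c_2) = f(0.710000) = 0.254262
  f(a) × f(c) ≥ 0, new interval: [0.710000, 1.020000]
Iteration 3:
  c_3 = (0.710000 + 1.020000)/2 = 0.865000
  f(c_3) = f(0.865000) = -0.099585
  f(a) × f(c) < 0, new interval: [0.710000, 0.865000]

After 3 iteration(s), the approximation is c_3 = 0.865000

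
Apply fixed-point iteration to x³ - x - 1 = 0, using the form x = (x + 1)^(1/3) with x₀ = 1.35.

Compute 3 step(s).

Equation: x³ - x - 1 = 0
Fixed-point form: x = (x + 1)^(1/3)
x₀ = 1.35

x_1 = g(1.350000) = 1.329503
x_2 = g(1.329503) = 1.325626
x_3 = g(1.325626) = 1.324890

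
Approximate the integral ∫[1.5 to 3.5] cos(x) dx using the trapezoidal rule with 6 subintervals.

f(x) = cos(x)
a = 1.5, b = 3.5, n = 6
h = (b - a)/n = 0.333333

Trapezoidal rule: (h/2)[f(x₀) + 2f(x₁) + 2f(x₂) + ... + f(xₙ)]

x_0 = 1.5000, f(x_0) = 0.070737, coefficient = 1
x_1 = 1.8333, f(x_1) = -0.259531, coefficient = 2
x_2 = 2.1667, f(x_2) = -0.561229, coefficient = 2
x_3 = 2.5000, f(x_3) = -0.801144, coefficient = 2
x_4 = 2.8333, f(x_4) = -0.952863, coefficient = 2
x_5 = 3.1667, f(x_5) = -0.999686, coefficient = 2
x_6 = 3.5000, f(x_6) = -0.936457, coefficient = 1

I ≈ (0.333333/2) × -8.014626 = -1.335771
Exact value: -1.348278
Error: 0.012507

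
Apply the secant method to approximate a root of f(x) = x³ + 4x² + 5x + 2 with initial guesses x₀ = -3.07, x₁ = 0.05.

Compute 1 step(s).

f(x) = x³ + 4x² + 5x + 2
x₀ = -3.07, x₁ = 0.05

Secant formula: x_{n+1} = x_n - f(x_n)(x_n - x_{n-1})/(f(x_n) - f(x_{n-1}))

Iteration 1:
  f(-3.070000) = -4.584843
  f(0.050000) = 2.260125
  x_2 = 0.050000 - 2.260125×(0.050000 - (-3.070000))/(2.260125 - (-4.584843))
       = -0.980186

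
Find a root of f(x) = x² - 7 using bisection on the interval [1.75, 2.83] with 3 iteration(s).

f(x) = x² - 7
Initial interval: [1.75, 2.83]

Iteration 1:
  c_1 = (1.750000 + 2.830000)/2 = 2.290000
  f(c_1) = f(2.290000) = -1.755900
  f(a) × f(c) ≥ 0, new interval: [2.290000, 2.830000]
Iteration 2:
  c_2 = (2.290000 + 2.830000)/2 = 2.560000
  f(c_2) = f(2.560000) = -0.446400
  f(a) × f(c) ≥ 0, new interval: [2.560000, 2.830000]
Iteration 3:
  c_3 = (2.560000 + 2.830000)/2 = 2.695000
  f(c_3) = f(2.695000) = 0.263025
  f(a) × f(c) < 0, new interval: [2.560000, 2.695000]

After 3 iteration(s), the approximation is c_3 = 2.695000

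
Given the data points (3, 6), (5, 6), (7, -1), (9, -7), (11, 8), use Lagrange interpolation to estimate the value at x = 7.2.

Lagrange interpolation formula:
P(x) = Σ yᵢ × Lᵢ(x)
where Lᵢ(x) = Π_{j≠i} (x - xⱼ)/(xᵢ - xⱼ)

L_0(7.2) = (7.2 - 5)/(3 - 5) × (7.2 - 7)/(3 - 7) × (7.2 - 9)/(3 - 9) × (7.2 - 11)/(3 - 11) = 0.007838
L_1(7.2) = (7.2 - 3)/(5 - 3) × (7.2 - 7)/(5 - 7) × (7.2 - 9)/(5 - 9) × (7.2 - 11)/(5 - 11) = -0.059850
L_2(7.2) = (7.2 - 3)/(7 - 3) × (7.2 - 5)/(7 - 5) × (7.2 - 9)/(7 - 9) × (7.2 - 11)/(7 - 11) = 0.987525
L_3(7.2) = (7.2 - 3)/(9 - 3) × (7.2 - 5)/(9 - 5) × (7.2 - 7)/(9 - 7) × (7.2 - 11)/(9 - 11) = 0.073150
L_4(7.2) = (7.2 - 3)/(11 - 3) × (7.2 - 5)/(11 - 5) × (7.2 - 7)/(11 - 7) × (7.2 - 9)/(11 - 9) = -0.008663

P(7.2) = 6×L_0(7.2) + 6×L_1(7.2) + (-1)×L_2(7.2) + (-7)×L_3(7.2) + 8×L_4(7.2)
P(7.2) = -1.880950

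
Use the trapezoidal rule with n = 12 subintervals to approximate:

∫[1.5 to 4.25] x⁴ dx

f(x) = x⁴
a = 1.5, b = 4.25, n = 12
h = (b - a)/n = 0.229167

Trapezoidal rule: (h/2)[f(x₀) + 2f(x₁) + 2f(x₂) + ... + f(xₙ)]

x_0 = 1.5000, f(x_0) = 5.062500, coefficient = 1
x_1 = 1.7292, f(x_1) = 8.940204, coefficient = 2
x_2 = 1.9583, f(x_2) = 14.707758, coefficient = 2
x_3 = 2.1875, f(x_3) = 22.897720, coefficient = 2
x_4 = 2.4167, f(x_4) = 34.108845, coefficient = 2
x_5 = 2.6458, f(x_5) = 49.006077, coefficient = 2
x_6 = 2.8750, f(x_6) = 68.320557, coefficient = 2
x_7 = 3.1042, f(x_7) = 92.849619, coefficient = 2
x_8 = 3.3333, f(x_8) = 123.456790, coefficient = 2
x_9 = 3.5625, f(x_9) = 161.071793, coefficient = 2
x_10 = 3.7917, f(x_10) = 206.690541, coefficient = 2
x_11 = 4.0208, f(x_11) = 261.375145, coefficient = 2
x_12 = 4.2500, f(x_12) = 326.253906, coefficient = 1

I ≈ (0.229167/2) × 2418.166500 = 277.081578
Exact value: 275.797070
Error: 1.284508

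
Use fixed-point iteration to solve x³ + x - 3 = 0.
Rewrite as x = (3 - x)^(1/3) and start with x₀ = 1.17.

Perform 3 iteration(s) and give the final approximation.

Equation: x³ + x - 3 = 0
Fixed-point form: x = (3 - x)^(1/3)
x₀ = 1.17

x_1 = g(1.170000) = 1.223161
x_2 = g(1.223161) = 1.211200
x_3 = g(1.211200) = 1.213912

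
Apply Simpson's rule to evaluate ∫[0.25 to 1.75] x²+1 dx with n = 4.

f(x) = x²+1
a = 0.25, b = 1.75, n = 4
h = (b - a)/n = 0.375000

Simpson's rule: (h/3)[f(x₀) + 4f(x₁) + 2f(x₂) + ... + f(xₙ)]

x_0 = 0.2500, f(x_0) = 1.062500, coefficient = 1
x_1 = 0.6250, f(x_1) = 1.390625, coefficient = 4
x_2 = 1.0000, f(x_2) = 2.000000, coefficient = 2
x_3 = 1.3750, f(x_3) = 2.890625, coefficient = 4
x_4 = 1.7500, f(x_4) = 4.062500, coefficient = 1

I ≈ (0.375000/3) × 26.250000 = 3.281250
Exact value: 3.281250
Error: 0.000000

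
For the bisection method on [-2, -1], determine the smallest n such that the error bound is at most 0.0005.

We need (b-a)/2^n ≤ 0.0005
(-1 - (-2))/2^n ≤ 0.0005
1/2^n ≤ 0.0005
2^n ≥ 2000
n ≥ log₂(2000) = 10.97
n ≥ 11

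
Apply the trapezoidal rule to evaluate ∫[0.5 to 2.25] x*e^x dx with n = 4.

f(x) = x*e^x
a = 0.5, b = 2.25, n = 4
h = (b - a)/n = 0.437500

Trapezoidal rule: (h/2)[f(x₀) + 2f(x₁) + 2f(x₂) + ... + f(xₙ)]

x_0 = 0.5000, f(x_0) = 0.824361, coefficient = 1
x_1 = 0.9375, f(x_1) = 2.393990, coefficient = 2
x_2 = 1.3750, f(x_2) = 5.438230, coefficient = 2
x_3 = 1.8125, f(x_3) = 11.102909, coefficient = 2
x_4 = 2.2500, f(x_4) = 21.347406, coefficient = 1

I ≈ (0.437500/2) × 60.042025 = 13.134193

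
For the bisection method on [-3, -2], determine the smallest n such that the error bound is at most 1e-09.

We need (b-a)/2^n ≤ 1e-09
(-2 - (-3))/2^n ≤ 1e-09
1/2^n ≤ 1e-09
2^n ≥ 1000000000
n ≥ log₂(1000000000) = 29.90
n ≥ 30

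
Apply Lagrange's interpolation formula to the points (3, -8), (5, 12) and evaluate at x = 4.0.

Lagrange interpolation formula:
P(x) = Σ yᵢ × Lᵢ(x)
where Lᵢ(x) = Π_{j≠i} (x - xⱼ)/(xᵢ - xⱼ)

L_0(4.0) = (4.0 - 5)/(3 - 5) = 0.500000
L_1(4.0) = (4.0 - 3)/(5 - 3) = 0.500000

P(4.0) = (-8)×L_0(4.0) + 12×L_1(4.0)
P(4.0) = 2.000000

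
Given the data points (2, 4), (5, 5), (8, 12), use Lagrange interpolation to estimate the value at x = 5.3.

Lagrange interpolation formula:
P(x) = Σ yᵢ × Lᵢ(x)
where Lᵢ(x) = Π_{j≠i} (x - xⱼ)/(xᵢ - xⱼ)

L_0(5.3) = (5.3 - 5)/(2 - 5) × (5.3 - 8)/(2 - 8) = -0.045000
L_1(5.3) = (5.3 - 2)/(5 - 2) × (5.3 - 8)/(5 - 8) = 0.990000
L_2(5.3) = (5.3 - 2)/(8 - 2) × (5.3 - 5)/(8 - 5) = 0.055000

P(5.3) = 4×L_0(5.3) + 5×L_1(5.3) + 12×L_2(5.3)
P(5.3) = 5.430000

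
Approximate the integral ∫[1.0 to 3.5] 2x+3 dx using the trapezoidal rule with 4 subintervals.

f(x) = 2x+3
a = 1.0, b = 3.5, n = 4
h = (b - a)/n = 0.625000

Trapezoidal rule: (h/2)[f(x₀) + 2f(x₁) + 2f(x₂) + ... + f(xₙ)]

x_0 = 1.0000, f(x_0) = 5.000000, coefficient = 1
x_1 = 1.6250, f(x_1) = 6.250000, coefficient = 2
x_2 = 2.2500, f(x_2) = 7.500000, coefficient = 2
x_3 = 2.8750, f(x_3) = 8.750000, coefficient = 2
x_4 = 3.5000, f(x_4) = 10.000000, coefficient = 1

I ≈ (0.625000/2) × 60.000000 = 18.750000
Exact value: 18.750000
Error: 0.000000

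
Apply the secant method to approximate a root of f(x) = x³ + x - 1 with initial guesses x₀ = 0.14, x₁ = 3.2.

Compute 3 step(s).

f(x) = x³ + x - 1
x₀ = 0.14, x₁ = 3.2

Secant formula: x_{n+1} = x_n - f(x_n)(x_n - x_{n-1})/(f(x_n) - f(x_{n-1}))

Iteration 1:
  f(0.140000) = -0.857256
  f(3.200000) = 34.968000
  x_2 = 3.200000 - 34.968000×(3.200000 - 0.140000)/(34.968000 - (-0.857256))
       = 0.213222
Iteration 2:
  f(3.200000) = 34.968000
  f(0.213222) = -0.777084
  x_3 = 0.213222 - (-0.777084)×(0.213222 - 3.200000)/(-0.777084 - 34.968000)
       = 0.278154
Iteration 3:
  f(0.213222) = -0.777084
  f(0.278154) = -0.700326
  x_4 = 0.278154 - (-0.700326)×(0.278154 - 0.213222)/(-0.700326 - (-0.777084))
       = 0.870575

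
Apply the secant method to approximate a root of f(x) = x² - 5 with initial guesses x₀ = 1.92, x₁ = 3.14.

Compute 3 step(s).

f(x) = x² - 5
x₀ = 1.92, x₁ = 3.14

Secant formula: x_{n+1} = x_n - f(x_n)(x_n - x_{n-1})/(f(x_n) - f(x_{n-1}))

Iteration 1:
  f(1.920000) = -1.313600
  f(3.140000) = 4.859600
  x_2 = 3.140000 - 4.859600×(3.140000 - 1.920000)/(4.859600 - (-1.313600))
       = 2.179605
Iteration 2:
  f(3.140000) = 4.859600
  f(2.179605) = -0.249323
  x_3 = 2.179605 - (-0.249323)×(2.179605 - 3.140000)/(-0.249323 - 4.859600)
       = 2.226473
Iteration 3:
  f(2.179605) = -0.249323
  f(2.226473) = -0.042816
  x_4 = 2.226473 - (-0.042816)×(2.226473 - 2.179605)/(-0.042816 - (-0.249323))
       = 2.236191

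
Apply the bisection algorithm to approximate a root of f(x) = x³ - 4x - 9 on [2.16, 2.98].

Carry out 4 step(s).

f(x) = x³ - 4x - 9
Initial interval: [2.16, 2.98]

Iteration 1:
  c_1 = (2.160000 + 2.980000)/2 = 2.570000
  f(c_1) = f(2.570000) = -2.305407
  f(a) × f(c) ≥ 0, new interval: [2.570000, 2.980000]
Iteration 2:
  c_2 = (2.570000 + 2.980000)/2 = 2.775000
  f(c_2) = f(2.775000) = 1.269234
  f(a) × f(c) < 0, new interval: [2.570000, 2.775000]
Iteration 3:
  c_3 = (2.570000 + 2.775000)/2 = 2.672500
  f(c_3) = f(2.672500) = -0.602320
  f(a) × f(c) ≥ 0, new interval: [2.672500, 2.775000]
Iteration 4:
  c_4 = (2.672500 + 2.775000)/2 = 2.723750
  f(c_4) = f(2.723750) = 0.311995
  f(a) × f(c) < 0, new interval: [2.672500, 2.723750]

After 4 iteration(s), the approximation is c_4 = 2.723750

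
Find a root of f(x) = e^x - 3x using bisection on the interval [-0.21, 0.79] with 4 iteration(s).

f(x) = e^x - 3x
Initial interval: [-0.21, 0.79]

Iteration 1:
  c_1 = (-0.210000 + 0.790000)/2 = 0.290000
  f(c_1) = f(0.290000) = 0.466427
  f(a) × f(c) ≥ 0, new interval: [0.290000, 0.790000]
Iteration 2:
  c_2 = (0.290000 + 0.790000)/2 = 0.540000
  f(c_2) = f(0.540000) = 0.096007
  f(a) × f(c) ≥ 0, new interval: [0.540000, 0.790000]
Iteration 3:
  c_3 = (0.540000 + 0.790000)/2 = 0.665000
  f(c_3) = f(0.665000) = -0.050509
  f(a) × f(c) < 0, new interval: [0.540000, 0.665000]
Iteration 4:
  c_4 = (0.540000 + 0.665000)/2 = 0.602500
  f(c_4) = f(0.602500) = 0.019180
  f(a) × f(c) ≥ 0, new interval: [0.602500, 0.665000]

After 4 iteration(s), the approximation is c_4 = 0.602500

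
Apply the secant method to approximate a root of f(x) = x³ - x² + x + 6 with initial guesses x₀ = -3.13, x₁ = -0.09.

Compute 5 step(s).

f(x) = x³ - x² + x + 6
x₀ = -3.13, x₁ = -0.09

Secant formula: x_{n+1} = x_n - f(x_n)(x_n - x_{n-1})/(f(x_n) - f(x_{n-1}))

Iteration 1:
  f(-3.130000) = -37.591197
  f(-0.090000) = 5.901171
  x_2 = -0.090000 - 5.901171×(-0.090000 - (-3.130000))/(5.901171 - (-37.591197))
       = -0.502476
Iteration 2:
  f(-0.090000) = 5.901171
  f(-0.502476) = 5.118176
  x_3 = -0.502476 - 5.118176×(-0.502476 - (-0.090000))/(5.118176 - 5.901171)
       = -3.198692
Iteration 3:
  f(-0.502476) = 5.118176
  f(-3.198692) = -40.158154
  x_4 = -3.198692 - (-40.158154)×(-3.198692 - (-0.502476))/(-40.158154 - 5.118176)
       = -0.807265
Iteration 4:
  f(-3.198692) = -40.158154
  f(-0.807265) = 4.014984
  x_5 = -0.807265 - 4.014984×(-0.807265 - (-3.198692))/(4.014984 - (-40.158154))
       = -1.024626
Iteration 5:
  f(-0.807265) = 4.014984
  f(-1.024626) = 2.849802
  x_6 = -1.024626 - 2.849802×(-1.024626 - (-0.807265))/(2.849802 - 4.014984)
       = -1.556249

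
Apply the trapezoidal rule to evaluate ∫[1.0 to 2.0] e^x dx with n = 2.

f(x) = e^x
a = 1.0, b = 2.0, n = 2
h = (b - a)/n = 0.500000

Trapezoidal rule: (h/2)[f(x₀) + 2f(x₁) + 2f(x₂) + ... + f(xₙ)]

x_0 = 1.0000, f(x_0) = 2.718282, coefficient = 1
x_1 = 1.5000, f(x_1) = 4.481689, coefficient = 2
x_2 = 2.0000, f(x_2) = 7.389056, coefficient = 1

I ≈ (0.500000/2) × 19.070716 = 4.767679
Exact value: 4.670774
Error: 0.096905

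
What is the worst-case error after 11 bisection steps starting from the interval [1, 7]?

Bisection error bound: |error| ≤ (b-a)/2^n
|error| ≤ (7 - 1)/2^11 = 6/2^11
|error| ≤ 0.0029296875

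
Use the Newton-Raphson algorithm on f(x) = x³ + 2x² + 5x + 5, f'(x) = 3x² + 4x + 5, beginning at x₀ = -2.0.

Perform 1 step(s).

f(x) = x³ + 2x² + 5x + 5
f'(x) = 3x² + 4x + 5
x₀ = -2.0

Newton-Raphson formula: x_{n+1} = x_n - f(x_n)/f'(x_n)

Iteration 1:
  f(-2.000000) = -5.000000
  f'(-2.000000) = 9.000000
  x_1 = -2.000000 - (-5.000000)/9.000000 = -1.444444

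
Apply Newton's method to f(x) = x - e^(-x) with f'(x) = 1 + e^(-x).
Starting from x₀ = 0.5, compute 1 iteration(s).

f(x) = x - e^(-x)
f'(x) = 1 + e^(-x)
x₀ = 0.5

Newton-Raphson formula: x_{n+1} = x_n - f(x_n)/f'(x_n)

Iteration 1:
  f(0.500000) = -0.106531
  f'(0.500000) = 1.606531
  x_1 = 0.500000 - (-0.106531)/1.606531 = 0.566311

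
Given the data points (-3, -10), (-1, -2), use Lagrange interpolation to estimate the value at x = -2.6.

Lagrange interpolation formula:
P(x) = Σ yᵢ × Lᵢ(x)
where Lᵢ(x) = Π_{j≠i} (x - xⱼ)/(xᵢ - xⱼ)

L_0(-2.6) = (-2.6 - (-1))/(-3 - (-1)) = 0.800000
L_1(-2.6) = (-2.6 - (-3))/(-1 - (-3)) = 0.200000

P(-2.6) = (-10)×L_0(-2.6) + (-2)×L_1(-2.6)
P(-2.6) = -8.400000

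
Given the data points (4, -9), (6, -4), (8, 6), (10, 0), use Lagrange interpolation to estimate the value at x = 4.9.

Lagrange interpolation formula:
P(x) = Σ yᵢ × Lᵢ(x)
where Lᵢ(x) = Π_{j≠i} (x - xⱼ)/(xᵢ - xⱼ)

L_0(4.9) = (4.9 - 6)/(4 - 6) × (4.9 - 8)/(4 - 8) × (4.9 - 10)/(4 - 10) = 0.362312
L_1(4.9) = (4.9 - 4)/(6 - 4) × (4.9 - 8)/(6 - 8) × (4.9 - 10)/(6 - 10) = 0.889313
L_2(4.9) = (4.9 - 4)/(8 - 4) × (4.9 - 6)/(8 - 6) × (4.9 - 10)/(8 - 10) = -0.315563
L_3(4.9) = (4.9 - 4)/(10 - 4) × (4.9 - 6)/(10 - 6) × (4.9 - 8)/(10 - 8) = 0.063937

P(4.9) = (-9)×L_0(4.9) + (-4)×L_1(4.9) + 6×L_2(4.9) + 0×L_3(4.9)
P(4.9) = -8.711438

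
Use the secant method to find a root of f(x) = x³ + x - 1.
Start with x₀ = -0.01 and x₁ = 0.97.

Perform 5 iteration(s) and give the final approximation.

f(x) = x³ + x - 1
x₀ = -0.01, x₁ = 0.97

Secant formula: x_{n+1} = x_n - f(x_n)(x_n - x_{n-1})/(f(x_n) - f(x_{n-1}))

Iteration 1:
  f(-0.010000) = -1.010001
  f(0.970000) = 0.882673
  x_2 = 0.970000 - 0.882673×(0.970000 - (-0.010000))/(0.882673 - (-1.010001))
       = 0.512964
Iteration 2:
  f(0.970000) = 0.882673
  f(0.512964) = -0.352058
  x_3 = 0.512964 - (-0.352058)×(0.512964 - 0.970000)/(-0.352058 - 0.882673)
       = 0.643279
Iteration 3:
  f(0.512964) = -0.352058
  f(0.643279) = -0.090528
  x_4 = 0.643279 - (-0.090528)×(0.643279 - 0.512964)/(-0.090528 - (-0.352058))
       = 0.688387
Iteration 4:
  f(0.643279) = -0.090528
  f(0.688387) = 0.014596
  x_5 = 0.688387 - 0.014596×(0.688387 - 0.643279)/(0.014596 - (-0.090528))
       = 0.682123
Iteration 5:
  f(0.688387) = 0.014596
  f(0.682123) = -0.000490
  x_6 = 0.682123 - (-0.000490)×(0.682123 - 0.688387)/(-0.000490 - 0.014596)
       = 0.682327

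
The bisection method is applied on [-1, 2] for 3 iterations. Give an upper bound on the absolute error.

Bisection error bound: |error| ≤ (b-a)/2^n
|error| ≤ (2 - (-1))/2^3 = 3/2^3
|error| ≤ 0.3750000000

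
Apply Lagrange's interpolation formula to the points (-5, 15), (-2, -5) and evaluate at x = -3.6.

Lagrange interpolation formula:
P(x) = Σ yᵢ × Lᵢ(x)
where Lᵢ(x) = Π_{j≠i} (x - xⱼ)/(xᵢ - xⱼ)

L_0(-3.6) = (-3.6 - (-2))/(-5 - (-2)) = 0.533333
L_1(-3.6) = (-3.6 - (-5))/(-2 - (-5)) = 0.466667

P(-3.6) = 15×L_0(-3.6) + (-5)×L_1(-3.6)
P(-3.6) = 5.666667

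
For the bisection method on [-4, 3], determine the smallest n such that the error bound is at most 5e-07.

We need (b-a)/2^n ≤ 5e-07
(3 - (-4))/2^n ≤ 5e-07
7/2^n ≤ 5e-07
2^n ≥ 14000000
n ≥ log₂(14000000) = 23.74
n ≥ 24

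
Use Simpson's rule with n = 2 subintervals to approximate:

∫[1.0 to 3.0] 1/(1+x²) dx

f(x) = 1/(1+x²)
a = 1.0, b = 3.0, n = 2
h = (b - a)/n = 1.000000

Simpson's rule: (h/3)[f(x₀) + 4f(x₁) + 2f(x₂) + ... + f(xₙ)]

x_0 = 1.0000, f(x_0) = 0.500000, coefficient = 1
x_1 = 2.0000, f(x_1) = 0.200000, coefficient = 4
x_2 = 3.0000, f(x_2) = 0.100000, coefficient = 1

I ≈ (1.000000/3) × 1.400000 = 0.466667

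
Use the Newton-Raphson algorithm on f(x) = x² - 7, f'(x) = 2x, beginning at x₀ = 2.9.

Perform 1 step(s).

f(x) = x² - 7
f'(x) = 2x
x₀ = 2.9

Newton-Raphson formula: x_{n+1} = x_n - f(x_n)/f'(x_n)

Iteration 1:
  f(2.900000) = 1.410000
  f'(2.900000) = 5.800000
  x_1 = 2.900000 - 1.410000/5.800000 = 2.656897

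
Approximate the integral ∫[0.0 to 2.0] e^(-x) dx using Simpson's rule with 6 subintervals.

f(x) = e^(-x)
a = 0.0, b = 2.0, n = 6
h = (b - a)/n = 0.333333

Simpson's rule: (h/3)[f(x₀) + 4f(x₁) + 2f(x₂) + ... + f(xₙ)]

x_0 = 0.0000, f(x_0) = 1.000000, coefficient = 1
x_1 = 0.3333, f(x_1) = 0.716531, coefficient = 4
x_2 = 0.6667, f(x_2) = 0.513417, coefficient = 2
x_3 = 1.0000, f(x_3) = 0.367879, coefficient = 4
x_4 = 1.3333, f(x_4) = 0.263597, coefficient = 2
x_5 = 1.6667, f(x_5) = 0.188876, coefficient = 4
x_6 = 2.0000, f(x_6) = 0.135335, coefficient = 1

I ≈ (0.333333/3) × 7.782509 = 0.864723
Exact value: 0.864665
Error: 0.000059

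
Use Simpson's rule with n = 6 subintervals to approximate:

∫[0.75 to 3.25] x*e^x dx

f(x) = x*e^x
a = 0.75, b = 3.25, n = 6
h = (b - a)/n = 0.416667

Simpson's rule: (h/3)[f(x₀) + 4f(x₁) + 2f(x₂) + ... + f(xₙ)]

x_0 = 0.7500, f(x_0) = 1.587750, coefficient = 1
x_1 = 1.1667, f(x_1) = 3.746482, coefficient = 4
x_2 = 1.5833, f(x_2) = 7.712679, coefficient = 2
x_3 = 2.0000, f(x_3) = 14.778112, coefficient = 4
x_4 = 2.4167, f(x_4) = 27.087053, coefficient = 2
x_5 = 2.8333, f(x_5) = 48.172446, coefficient = 4
x_6 = 3.2500, f(x_6) = 83.818605, coefficient = 1

I ≈ (0.416667/3) × 421.793983 = 58.582498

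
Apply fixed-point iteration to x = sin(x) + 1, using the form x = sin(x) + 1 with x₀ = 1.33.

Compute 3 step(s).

Equation: x = sin(x) + 1
Fixed-point form: x = sin(x) + 1
x₀ = 1.33

x_1 = g(1.330000) = 1.971148
x_2 = g(1.971148) = 1.920924
x_3 = g(1.920924) = 1.939329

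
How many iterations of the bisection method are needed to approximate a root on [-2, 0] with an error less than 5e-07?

We need (b-a)/2^n ≤ 5e-07
(0 - (-2))/2^n ≤ 5e-07
2/2^n ≤ 5e-07
2^n ≥ 4000000
n ≥ log₂(4000000) = 21.93
n ≥ 22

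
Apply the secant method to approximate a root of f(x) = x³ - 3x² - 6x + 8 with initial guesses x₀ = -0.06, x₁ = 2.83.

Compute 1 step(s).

f(x) = x³ - 3x² - 6x + 8
x₀ = -0.06, x₁ = 2.83

Secant formula: x_{n+1} = x_n - f(x_n)(x_n - x_{n-1})/(f(x_n) - f(x_{n-1}))

Iteration 1:
  f(-0.060000) = 8.348984
  f(2.830000) = -10.341513
  x_2 = 2.830000 - (-10.341513)×(2.830000 - (-0.060000))/(-10.341513 - 8.348984)
       = 1.230954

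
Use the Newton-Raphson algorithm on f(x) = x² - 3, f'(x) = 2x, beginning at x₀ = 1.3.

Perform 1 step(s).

f(x) = x² - 3
f'(x) = 2x
x₀ = 1.3

Newton-Raphson formula: x_{n+1} = x_n - f(x_n)/f'(x_n)

Iteration 1:
  f(1.300000) = -1.310000
  f'(1.300000) = 2.600000
  x_1 = 1.300000 - (-1.310000)/2.600000 = 1.803846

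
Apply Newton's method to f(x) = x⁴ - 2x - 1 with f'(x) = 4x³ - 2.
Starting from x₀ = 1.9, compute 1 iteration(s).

f(x) = x⁴ - 2x - 1
f'(x) = 4x³ - 2
x₀ = 1.9

Newton-Raphson formula: x_{n+1} = x_n - f(x_n)/f'(x_n)

Iteration 1:
  f(1.900000) = 8.232100
  f'(1.900000) = 25.436000
  x_1 = 1.900000 - 8.232100/25.436000 = 1.576360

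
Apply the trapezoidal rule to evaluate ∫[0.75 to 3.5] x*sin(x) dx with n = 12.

f(x) = x*sin(x)
a = 0.75, b = 3.5, n = 12
h = (b - a)/n = 0.229167

Trapezoidal rule: (h/2)[f(x₀) + 2f(x₁) + 2f(x₂) + ... + f(xₙ)]

x_0 = 0.7500, f(x_0) = 0.511229, coefficient = 1
x_1 = 0.9792, f(x_1) = 0.812741, coefficient = 2
x_2 = 1.2083, f(x_2) = 1.129823, coefficient = 2
x_3 = 1.4375, f(x_3) = 1.424748, coefficient = 2
x_4 = 1.6667, f(x_4) = 1.659013, coefficient = 2
x_5 = 1.8958, f(x_5) = 1.796565, coefficient = 2
x_6 = 2.1250, f(x_6) = 1.806930, coefficient = 2
x_7 = 2.3542, f(x_7) = 1.668019, coefficient = 2
x_8 = 2.5833, f(x_8) = 1.368419, coefficient = 2
x_9 = 2.8125, f(x_9) = 0.908956, coefficient = 2
x_10 = 3.0417, f(x_10) = 0.303436, coefficient = 2
x_11 = 3.2708, f(x_11) = -0.421549, coefficient = 2
x_12 = 3.5000, f(x_12) = -1.227741, coefficient = 1

I ≈ (0.229167/2) × 24.197693 = 2.772652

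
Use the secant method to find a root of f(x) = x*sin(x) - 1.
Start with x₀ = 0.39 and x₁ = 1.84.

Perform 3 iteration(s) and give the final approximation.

f(x) = x*sin(x) - 1
x₀ = 0.39, x₁ = 1.84

Secant formula: x_{n+1} = x_n - f(x_n)(x_n - x_{n-1})/(f(x_n) - f(x_{n-1}))

Iteration 1:
  f(0.390000) = -0.851727
  f(1.840000) = 0.773729
  x_2 = 1.840000 - 0.773729×(1.840000 - 0.390000)/(0.773729 - (-0.851727))
       = 1.149789
Iteration 2:
  f(1.840000) = 0.773729
  f(1.149789) = 0.049387
  x_3 = 1.149789 - 0.049387×(1.149789 - 1.840000)/(0.049387 - 0.773729)
       = 1.102729
Iteration 3:
  f(1.149789) = 0.049387
  f(1.102729) = -0.015878
  x_4 = 1.102729 - (-0.015878)×(1.102729 - 1.149789)/(-0.015878 - 0.049387)
       = 1.114178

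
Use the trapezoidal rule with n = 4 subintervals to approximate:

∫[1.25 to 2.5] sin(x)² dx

f(x) = sin(x)²
a = 1.25, b = 2.5, n = 4
h = (b - a)/n = 0.312500

Trapezoidal rule: (h/2)[f(x₀) + 2f(x₁) + 2f(x₂) + ... + f(xₙ)]

x_0 = 1.2500, f(x_0) = 0.900572, coefficient = 1
x_1 = 1.5625, f(x_1) = 0.999931, coefficient = 2
x_2 = 1.8750, f(x_2) = 0.910280, coefficient = 2
x_3 = 2.1875, f(x_3) = 0.665512, coefficient = 2
x_4 = 2.5000, f(x_4) = 0.358169, coefficient = 1

I ≈ (0.312500/2) × 6.410187 = 1.001592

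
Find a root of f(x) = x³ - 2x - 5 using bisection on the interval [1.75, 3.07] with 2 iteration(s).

f(x) = x³ - 2x - 5
Initial interval: [1.75, 3.07]

Iteration 1:
  c_1 = (1.750000 + 3.070000)/2 = 2.410000
  f(c_1) = f(2.410000) = 4.177521
  f(a) × f(c) < 0, new interval: [1.750000, 2.410000]
Iteration 2:
  c_2 = (1.750000 + 2.410000)/2 = 2.080000
  f(c_2) = f(2.080000) = -0.161088
  f(a) × f(c) ≥ 0, new interval: [2.080000, 2.410000]

After 2 iteration(s), the approximation is c_2 = 2.080000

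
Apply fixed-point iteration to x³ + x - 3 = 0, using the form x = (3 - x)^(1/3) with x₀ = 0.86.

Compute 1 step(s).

Equation: x³ + x - 3 = 0
Fixed-point form: x = (3 - x)^(1/3)
x₀ = 0.86

x_1 = g(0.860000) = 1.288659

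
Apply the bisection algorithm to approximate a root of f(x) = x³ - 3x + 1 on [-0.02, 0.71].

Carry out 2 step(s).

f(x) = x³ - 3x + 1
Initial interval: [-0.02, 0.71]

Iteration 1:
  c_1 = (-0.020000 + 0.710000)/2 = 0.345000
  f(c_1) = f(0.345000) = 0.006064
  f(a) × f(c) ≥ 0, new interval: [0.345000, 0.710000]
Iteration 2:
  c_2 = (0.345000 + 0.710000)/2 = 0.527500
  f(c_2) = f(0.527500) = -0.435720
  f(a) × f(c) < 0, new interval: [0.345000, 0.527500]

After 2 iteration(s), the approximation is c_2 = 0.527500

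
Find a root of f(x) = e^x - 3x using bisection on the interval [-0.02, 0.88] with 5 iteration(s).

f(x) = e^x - 3x
Initial interval: [-0.02, 0.88]

Iteration 1:
  c_1 = (-0.020000 + 0.880000)/2 = 0.430000
  f(c_1) = f(0.430000) = 0.247258
  f(a) × f(c) ≥ 0, new interval: [0.430000, 0.880000]
Iteration 2:
  c_2 = (0.430000 + 0.880000)/2 = 0.655000
  f(c_2) = f(0.655000) = -0.039857
  f(a) × f(c) < 0, new interval: [0.430000, 0.655000]
Iteration 3:
  c_3 = (0.430000 + 0.655000)/2 = 0.542500
  f(c_3) = f(0.542500) = 0.092802
  f(a) × f(c) ≥ 0, new interval: [0.542500, 0.655000]
Iteration 4:
  c_4 = (0.542500 + 0.655000)/2 = 0.598750
  f(c_4) = f(0.598750) = 0.023593
  f(a) × f(c) ≥ 0, new interval: [0.598750, 0.655000]
Iteration 5:
  c_5 = (0.598750 + 0.655000)/2 = 0.626875
  f(c_5) = f(0.626875) = -0.008873
  f(a) × f(c) < 0, new interval: [0.598750, 0.626875]

After 5 iteration(s), the approximation is c_5 = 0.626875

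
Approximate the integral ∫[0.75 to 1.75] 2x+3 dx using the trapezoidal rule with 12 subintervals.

f(x) = 2x+3
a = 0.75, b = 1.75, n = 12
h = (b - a)/n = 0.083333

Trapezoidal rule: (h/2)[f(x₀) + 2f(x₁) + 2f(x₂) + ... + f(xₙ)]

x_0 = 0.7500, f(x_0) = 4.500000, coefficient = 1
x_1 = 0.8333, f(x_1) = 4.666667, coefficient = 2
x_2 = 0.9167, f(x_2) = 4.833333, coefficient = 2
x_3 = 1.0000, f(x_3) = 5.000000, coefficient = 2
x_4 = 1.0833, f(x_4) = 5.166667, coefficient = 2
x_5 = 1.1667, f(x_5) = 5.333333, coefficient = 2
x_6 = 1.2500, f(x_6) = 5.500000, coefficient = 2
x_7 = 1.3333, f(x_7) = 5.666667, coefficient = 2
x_8 = 1.4167, f(x_8) = 5.833333, coefficient = 2
x_9 = 1.5000, f(x_9) = 6.000000, coefficient = 2
x_10 = 1.5833, f(x_10) = 6.166667, coefficient = 2
x_11 = 1.6667, f(x_11) = 6.333333, coefficient = 2
x_12 = 1.7500, f(x_12) = 6.500000, coefficient = 1

I ≈ (0.083333/2) × 132.000000 = 5.500000
Exact value: 5.500000
Error: 0.000000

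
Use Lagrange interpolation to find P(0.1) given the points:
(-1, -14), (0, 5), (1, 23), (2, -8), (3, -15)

Lagrange interpolation formula:
P(x) = Σ yᵢ × Lᵢ(x)
where Lᵢ(x) = Π_{j≠i} (x - xⱼ)/(xᵢ - xⱼ)

L_0(0.1) = (0.1 - 0)/(-1 - 0) × (0.1 - 1)/(-1 - 1) × (0.1 - 2)/(-1 - 2) × (0.1 - 3)/(-1 - 3) = -0.020663
L_1(0.1) = (0.1 - (-1))/(0 - (-1)) × (0.1 - 1)/(0 - 1) × (0.1 - 2)/(0 - 2) × (0.1 - 3)/(0 - 3) = 0.909150
L_2(0.1) = (0.1 - (-1))/(1 - (-1)) × (0.1 - 0)/(1 - 0) × (0.1 - 2)/(1 - 2) × (0.1 - 3)/(1 - 3) = 0.151525
L_3(0.1) = (0.1 - (-1))/(2 - (-1)) × (0.1 - 0)/(2 - 0) × (0.1 - 1)/(2 - 1) × (0.1 - 3)/(2 - 3) = -0.047850
L_4(0.1) = (0.1 - (-1))/(3 - (-1)) × (0.1 - 0)/(3 - 0) × (0.1 - 1)/(3 - 1) × (0.1 - 2)/(3 - 2) = 0.007838

P(0.1) = (-14)×L_0(0.1) + 5×L_1(0.1) + 23×L_2(0.1) + (-8)×L_3(0.1) + (-15)×L_4(0.1)
P(0.1) = 8.585337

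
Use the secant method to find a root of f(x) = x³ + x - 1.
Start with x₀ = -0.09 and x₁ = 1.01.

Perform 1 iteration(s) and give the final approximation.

f(x) = x³ + x - 1
x₀ = -0.09, x₁ = 1.01

Secant formula: x_{n+1} = x_n - f(x_n)(x_n - x_{n-1})/(f(x_n) - f(x_{n-1}))

Iteration 1:
  f(-0.090000) = -1.090729
  f(1.010000) = 1.040301
  x_2 = 1.010000 - 1.040301×(1.010000 - (-0.090000))/(1.040301 - (-1.090729))
       = 0.473015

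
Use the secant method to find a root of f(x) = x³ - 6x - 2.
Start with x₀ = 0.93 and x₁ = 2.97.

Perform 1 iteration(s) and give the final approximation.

f(x) = x³ - 6x - 2
x₀ = 0.93, x₁ = 2.97

Secant formula: x_{n+1} = x_n - f(x_n)(x_n - x_{n-1})/(f(x_n) - f(x_{n-1}))

Iteration 1:
  f(0.930000) = -6.775643
  f(2.970000) = 6.378073
  x_2 = 2.970000 - 6.378073×(2.970000 - 0.930000)/(6.378073 - (-6.775643))
       = 1.980829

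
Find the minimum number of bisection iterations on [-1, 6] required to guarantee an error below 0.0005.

We need (b-a)/2^n ≤ 0.0005
(6 - (-1))/2^n ≤ 0.0005
7/2^n ≤ 0.0005
2^n ≥ 14000
n ≥ log₂(14000) = 13.77
n ≥ 14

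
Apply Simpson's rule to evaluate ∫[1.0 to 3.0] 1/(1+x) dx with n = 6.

f(x) = 1/(1+x)
a = 1.0, b = 3.0, n = 6
h = (b - a)/n = 0.333333

Simpson's rule: (h/3)[f(x₀) + 4f(x₁) + 2f(x₂) + ... + f(xₙ)]

x_0 = 1.0000, f(x_0) = 0.500000, coefficient = 1
x_1 = 1.3333, f(x_1) = 0.428571, coefficient = 4
x_2 = 1.6667, f(x_2) = 0.375000, coefficient = 2
x_3 = 2.0000, f(x_3) = 0.333333, coefficient = 4
x_4 = 2.3333, f(x_4) = 0.300000, coefficient = 2
x_5 = 2.6667, f(x_5) = 0.272727, coefficient = 4
x_6 = 3.0000, f(x_6) = 0.250000, coefficient = 1

I ≈ (0.333333/3) × 6.238528 = 0.693170
Exact value: 0.693147
Error: 0.000023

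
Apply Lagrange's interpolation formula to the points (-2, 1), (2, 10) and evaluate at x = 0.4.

Lagrange interpolation formula:
P(x) = Σ yᵢ × Lᵢ(x)
where Lᵢ(x) = Π_{j≠i} (x - xⱼ)/(xᵢ - xⱼ)

L_0(0.4) = (0.4 - 2)/(-2 - 2) = 0.400000
L_1(0.4) = (0.4 - (-2))/(2 - (-2)) = 0.600000

P(0.4) = 1×L_0(0.4) + 10×L_1(0.4)
P(0.4) = 6.400000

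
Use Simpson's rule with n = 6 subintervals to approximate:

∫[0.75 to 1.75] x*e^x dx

f(x) = x*e^x
a = 0.75, b = 1.75, n = 6
h = (b - a)/n = 0.166667

Simpson's rule: (h/3)[f(x₀) + 4f(x₁) + 2f(x₂) + ... + f(xₙ)]

x_0 = 0.7500, f(x_0) = 1.587750, coefficient = 1
x_1 = 0.9167, f(x_1) = 2.292528, coefficient = 4
x_2 = 1.0833, f(x_2) = 3.200721, coefficient = 2
x_3 = 1.2500, f(x_3) = 4.362929, coefficient = 4
x_4 = 1.4167, f(x_4) = 5.841417, coefficient = 2
x_5 = 1.5833, f(x_5) = 7.712679, coefficient = 4
x_6 = 1.7500, f(x_6) = 10.070555, coefficient = 1

I ≈ (0.166667/3) × 87.215126 = 4.845285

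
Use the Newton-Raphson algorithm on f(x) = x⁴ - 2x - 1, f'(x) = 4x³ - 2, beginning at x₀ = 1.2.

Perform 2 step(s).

f(x) = x⁴ - 2x - 1
f'(x) = 4x³ - 2
x₀ = 1.2

Newton-Raphson formula: x_{n+1} = x_n - f(x_n)/f'(x_n)

Iteration 1:
  f(1.200000) = -1.326400
  f'(1.200000) = 4.912000
  x_1 = 1.200000 - (-1.326400)/4.912000 = 1.470033
Iteration 2:
  f(1.470033) = 0.729838
  f'(1.470033) = 10.706937
  x_2 = 1.470033 - 0.729838/10.706937 = 1.401868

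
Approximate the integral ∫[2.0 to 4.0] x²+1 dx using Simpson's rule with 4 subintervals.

f(x) = x²+1
a = 2.0, b = 4.0, n = 4
h = (b - a)/n = 0.500000

Simpson's rule: (h/3)[f(x₀) + 4f(x₁) + 2f(x₂) + ... + f(xₙ)]

x_0 = 2.0000, f(x_0) = 5.000000, coefficient = 1
x_1 = 2.5000, f(x_1) = 7.250000, coefficient = 4
x_2 = 3.0000, f(x_2) = 10.000000, coefficient = 2
x_3 = 3.5000, f(x_3) = 13.250000, coefficient = 4
x_4 = 4.0000, f(x_4) = 17.000000, coefficient = 1

I ≈ (0.500000/3) × 124.000000 = 20.666667
Exact value: 20.666667
Error: 0.000000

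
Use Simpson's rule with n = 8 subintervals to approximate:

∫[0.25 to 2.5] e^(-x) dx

f(x) = e^(-x)
a = 0.25, b = 2.5, n = 8
h = (b - a)/n = 0.281250

Simpson's rule: (h/3)[f(x₀) + 4f(x₁) + 2f(x₂) + ... + f(xₙ)]

x_0 = 0.2500, f(x_0) = 0.778801, coefficient = 1
x_1 = 0.5312, f(x_1) = 0.587870, coefficient = 4
x_2 = 0.8125, f(x_2) = 0.443747, coefficient = 2
x_3 = 1.0938, f(x_3) = 0.334958, coefficient = 4
x_4 = 1.3750, f(x_4) = 0.252840, coefficient = 2
x_5 = 1.6562, f(x_5) = 0.190853, coefficient = 4
x_6 = 1.9375, f(x_6) = 0.144064, coefficient = 2
x_7 = 2.2188, f(x_7) = 0.108745, coefficient = 4
x_8 = 2.5000, f(x_8) = 0.082085, coefficient = 1

I ≈ (0.281250/3) × 7.431891 = 0.696740
Exact value: 0.696716
Error: 0.000024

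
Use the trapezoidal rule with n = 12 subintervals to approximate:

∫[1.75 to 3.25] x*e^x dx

f(x) = x*e^x
a = 1.75, b = 3.25, n = 12
h = (b - a)/n = 0.125000

Trapezoidal rule: (h/2)[f(x₀) + 2f(x₁) + 2f(x₂) + ... + f(xₙ)]

x_0 = 1.7500, f(x_0) = 10.070555, coefficient = 1
x_1 = 1.8750, f(x_1) = 12.226536, coefficient = 2
x_2 = 2.0000, f(x_2) = 14.778112, coefficient = 2
x_3 = 2.1250, f(x_3) = 17.792407, coefficient = 2
x_4 = 2.2500, f(x_4) = 21.347406, coefficient = 2
x_5 = 2.3750, f(x_5) = 25.533656, coefficient = 2
x_6 = 2.5000, f(x_6) = 30.456235, coefficient = 2
x_7 = 2.6250, f(x_7) = 36.237007, coefficient = 2
x_8 = 2.7500, f(x_8) = 43.017238, coefficient = 2
x_9 = 2.8750, f(x_9) = 50.960594, coefficient = 2
x_10 = 3.0000, f(x_10) = 60.256611, coefficient = 2
x_11 = 3.1250, f(x_11) = 71.124672, coefficient = 2
x_12 = 3.2500, f(x_12) = 83.818605, coefficient = 1

I ≈ (0.125000/2) × 861.350108 = 53.834382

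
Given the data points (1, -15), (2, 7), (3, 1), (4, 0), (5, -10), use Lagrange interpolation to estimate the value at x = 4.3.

Lagrange interpolation formula:
P(x) = Σ yᵢ × Lᵢ(x)
where Lᵢ(x) = Π_{j≠i} (x - xⱼ)/(xᵢ - xⱼ)

L_0(4.3) = (4.3 - 2)/(1 - 2) × (4.3 - 3)/(1 - 3) × (4.3 - 4)/(1 - 4) × (4.3 - 5)/(1 - 5) = -0.026162
L_1(4.3) = (4.3 - 1)/(2 - 1) × (4.3 - 3)/(2 - 3) × (4.3 - 4)/(2 - 4) × (4.3 - 5)/(2 - 5) = 0.150150
L_2(4.3) = (4.3 - 1)/(3 - 1) × (4.3 - 2)/(3 - 2) × (4.3 - 4)/(3 - 4) × (4.3 - 5)/(3 - 5) = -0.398475
L_3(4.3) = (4.3 - 1)/(4 - 1) × (4.3 - 2)/(4 - 2) × (4.3 - 3)/(4 - 3) × (4.3 - 5)/(4 - 5) = 1.151150
L_4(4.3) = (4.3 - 1)/(5 - 1) × (4.3 - 2)/(5 - 2) × (4.3 - 3)/(5 - 3) × (4.3 - 4)/(5 - 4) = 0.123337

P(4.3) = (-15)×L_0(4.3) + 7×L_1(4.3) + 1×L_2(4.3) + 0×L_3(4.3) + (-10)×L_4(4.3)
P(4.3) = -0.188362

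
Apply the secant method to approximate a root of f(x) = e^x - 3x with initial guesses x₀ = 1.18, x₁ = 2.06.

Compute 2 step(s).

f(x) = e^x - 3x
x₀ = 1.18, x₁ = 2.06

Secant formula: x_{n+1} = x_n - f(x_n)(x_n - x_{n-1})/(f(x_n) - f(x_{n-1}))

Iteration 1:
  f(1.180000) = -0.285626
  f(2.060000) = 1.665970
  x_2 = 2.060000 - 1.665970×(2.060000 - 1.180000)/(1.665970 - (-0.285626))
       = 1.308792
Iteration 2:
  f(2.060000) = 1.665970
  f(1.308792) = -0.224676
  x_3 = 1.308792 - (-0.224676)×(1.308792 - 2.060000)/(-0.224676 - 1.665970)
       = 1.398063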